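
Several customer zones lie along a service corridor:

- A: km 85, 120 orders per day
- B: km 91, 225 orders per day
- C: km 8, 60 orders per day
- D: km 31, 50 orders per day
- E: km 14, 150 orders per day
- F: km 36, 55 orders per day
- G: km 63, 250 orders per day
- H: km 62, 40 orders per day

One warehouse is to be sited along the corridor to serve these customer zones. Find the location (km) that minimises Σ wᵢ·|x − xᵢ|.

For a sum of weighted absolute distances on a line, the optimum is the weighted median (not the mean). Total weight W = 950; half-weight = 475.
Sort by position and accumulate weight:
  km 8 (C, w=60) → cum 60
  km 14 (E, w=150) → cum 210
  km 31 (D, w=50) → cum 260
  km 36 (F, w=55) → cum 315
  km 62 (H, w=40) → cum 355
  km 63 (G, w=250) → cum 605  ≥ 475 → median here
  km 85 (A, w=120) → cum 725
  km 91 (B, w=225) → cum 950
Optimal location: km 63.

x = 63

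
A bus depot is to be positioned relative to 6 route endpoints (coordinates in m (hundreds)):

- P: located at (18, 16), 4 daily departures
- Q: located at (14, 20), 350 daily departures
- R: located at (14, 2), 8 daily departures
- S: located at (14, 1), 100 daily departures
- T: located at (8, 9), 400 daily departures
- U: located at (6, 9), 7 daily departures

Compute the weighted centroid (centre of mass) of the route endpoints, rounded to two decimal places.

The minimiser of Σwᵢ‖p−pᵢ‖² is the weighted centroid p* = (Σwᵢpᵢ)/(Σwᵢ).
Σwᵢ = 869.
Σwᵢxᵢ = 4·18 + 350·14 + 8·14 + 100·14 + 400·8 + 7·6 = 9726.
Σwᵢyᵢ = 4·16 + 350·20 + 8·2 + 100·1 + 400·9 + 7·9 = 10843.
x* = 9726/869 = 11.19, y* = 10843/869 = 12.48.

(11.19, 12.48)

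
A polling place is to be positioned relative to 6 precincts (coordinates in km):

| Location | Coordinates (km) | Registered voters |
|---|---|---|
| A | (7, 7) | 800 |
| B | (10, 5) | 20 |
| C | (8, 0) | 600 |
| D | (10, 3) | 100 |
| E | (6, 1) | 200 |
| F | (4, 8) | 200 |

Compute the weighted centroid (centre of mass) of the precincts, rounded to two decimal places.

(7.08, 4.06)

The minimiser of Σwᵢ‖p−pᵢ‖² is the weighted centroid p* = (Σwᵢpᵢ)/(Σwᵢ).
Σwᵢ = 1920.
Σwᵢxᵢ = 800·7 + 20·10 + 600·8 + 100·10 + 200·6 + 200·4 = 13600.
Σwᵢyᵢ = 800·7 + 20·5 + 600·0 + 100·3 + 200·1 + 200·8 = 7800.
x* = 13600/1920 = 7.08, y* = 7800/1920 = 4.06.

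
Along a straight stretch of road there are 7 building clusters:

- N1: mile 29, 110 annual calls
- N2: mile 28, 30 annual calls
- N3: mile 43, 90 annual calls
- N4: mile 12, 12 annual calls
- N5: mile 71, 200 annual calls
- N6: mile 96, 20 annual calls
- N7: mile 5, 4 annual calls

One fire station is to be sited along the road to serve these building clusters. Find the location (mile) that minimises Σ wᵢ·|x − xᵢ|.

For a sum of weighted absolute distances on a line, the optimum is the weighted median (not the mean). Total weight W = 466; half-weight = 233.
Sort by position and accumulate weight:
  mile 5 (N7, w=4) → cum 4
  mile 12 (N4, w=12) → cum 16
  mile 28 (N2, w=30) → cum 46
  mile 29 (N1, w=110) → cum 156
  mile 43 (N3, w=90) → cum 246  ≥ 233 → median here
  mile 71 (N5, w=200) → cum 446
  mile 96 (N6, w=20) → cum 466
Optimal location: mile 43.

x = 43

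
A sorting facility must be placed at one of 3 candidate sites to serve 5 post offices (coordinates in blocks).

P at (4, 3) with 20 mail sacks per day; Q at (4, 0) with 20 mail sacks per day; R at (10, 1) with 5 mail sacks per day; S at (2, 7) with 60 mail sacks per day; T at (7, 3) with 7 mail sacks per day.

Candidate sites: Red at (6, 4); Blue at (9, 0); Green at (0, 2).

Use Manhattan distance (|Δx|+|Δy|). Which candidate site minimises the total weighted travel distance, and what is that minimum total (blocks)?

Total weighted distance at each candidate:
  Red (6, 4): total = 649
  Blue (9, 0): total = 1145
  Green (0, 2): total = 751
Minimum is at Red with total 649 blocks.

Red, total 649 blocks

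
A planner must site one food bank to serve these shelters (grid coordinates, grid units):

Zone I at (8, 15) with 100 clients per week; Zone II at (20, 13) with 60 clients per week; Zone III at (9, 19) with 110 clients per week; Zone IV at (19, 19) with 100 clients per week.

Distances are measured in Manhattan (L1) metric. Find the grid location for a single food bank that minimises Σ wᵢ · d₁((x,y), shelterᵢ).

(9, 19)

Manhattan distance separates: Σwᵢ(|x−xᵢ|+|y−yᵢ|) = Σwᵢ|x−xᵢ| + Σwᵢ|y−yᵢ|, so x and y are optimised independently as 1-D weighted medians.
Total weight W = 370; half = 185.
x-coordinate, sorted with cumulative weight:
  x=8 (Zone I, w=100) cum 100
  x=9 (Zone III, w=110) cum 210  ← median
  x=19 (Zone IV, w=100) cum 310
  x=20 (Zone II, w=60) cum 370
⇒ x* = 9
y-coordinate, sorted with cumulative weight:
  y=13 (Zone II, w=60) cum 60
  y=15 (Zone I, w=100) cum 160
  y=19 (Zone III, w=110) cum 270  ← median
  y=19 (Zone IV, w=100) cum 370
⇒ y* = 19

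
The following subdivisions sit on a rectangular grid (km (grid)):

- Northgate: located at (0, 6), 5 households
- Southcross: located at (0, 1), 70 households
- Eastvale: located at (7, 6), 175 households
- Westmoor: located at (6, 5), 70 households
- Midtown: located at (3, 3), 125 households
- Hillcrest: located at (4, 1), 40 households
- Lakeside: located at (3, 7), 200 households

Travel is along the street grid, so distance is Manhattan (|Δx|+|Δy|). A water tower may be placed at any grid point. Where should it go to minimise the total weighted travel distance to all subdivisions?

(3, 6)

Manhattan distance separates: Σwᵢ(|x−xᵢ|+|y−yᵢ|) = Σwᵢ|x−xᵢ| + Σwᵢ|y−yᵢ|, so x and y are optimised independently as 1-D weighted medians.
Total weight W = 685; half = 342.5.
x-coordinate, sorted with cumulative weight:
  x=0 (Northgate, w=5) cum 5
  x=0 (Southcross, w=70) cum 75
  x=3 (Midtown, w=125) cum 200
  x=3 (Lakeside, w=200) cum 400  ← median
  x=4 (Hillcrest, w=40) cum 440
  x=6 (Westmoor, w=70) cum 510
  x=7 (Eastvale, w=175) cum 685
⇒ x* = 3
y-coordinate, sorted with cumulative weight:
  y=1 (Southcross, w=70) cum 70
  y=1 (Hillcrest, w=40) cum 110
  y=3 (Midtown, w=125) cum 235
  y=5 (Westmoor, w=70) cum 305
  y=6 (Northgate, w=5) cum 310
  y=6 (Eastvale, w=175) cum 485  ← median
  y=7 (Lakeside, w=200) cum 685
⇒ y* = 6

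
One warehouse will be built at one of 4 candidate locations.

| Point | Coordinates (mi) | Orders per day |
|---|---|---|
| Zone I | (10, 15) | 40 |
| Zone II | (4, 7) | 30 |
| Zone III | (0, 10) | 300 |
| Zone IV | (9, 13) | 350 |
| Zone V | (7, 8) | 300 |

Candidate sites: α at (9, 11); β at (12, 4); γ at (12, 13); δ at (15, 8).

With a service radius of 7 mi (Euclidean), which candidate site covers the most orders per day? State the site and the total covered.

α, covering 720

Coverage radius r = 7 mi; a point is covered iff (Δx)²+(Δy)² ≤ 7² = 49.
  α (9, 11): covers {Zone I, Zone II, Zone IV, Zone V} → 720
  β (12, 4): covers {Zone V} → 300
  γ (12, 13): covers {Zone I, Zone IV} → 390
  δ (15, 8): covers {none} → 0
Maximum coverage at α: 720 orders per day.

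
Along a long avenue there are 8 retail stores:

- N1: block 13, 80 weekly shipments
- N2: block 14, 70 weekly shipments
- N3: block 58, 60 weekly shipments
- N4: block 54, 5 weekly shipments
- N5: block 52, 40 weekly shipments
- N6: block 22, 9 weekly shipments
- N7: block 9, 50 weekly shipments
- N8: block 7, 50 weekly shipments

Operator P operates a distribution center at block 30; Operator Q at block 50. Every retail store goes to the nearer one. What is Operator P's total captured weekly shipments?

The indifferent point is the midpoint (30+50)/2 = 40; retail stores left of it (closer to Operator P at 30) go to Operator P, those right go to Operator Q.
  N8 at 7 (w=50) → Operator P
  N7 at 9 (w=50) → Operator P
  N1 at 13 (w=80) → Operator P
  N2 at 14 (w=70) → Operator P
  N6 at 22 (w=9) → Operator P
  N5 at 52 (w=40) → Operator Q
  N4 at 54 (w=5) → Operator Q
  N3 at 58 (w=60) → Operator Q
Operator P captures 259; Operator Q captures 105.

259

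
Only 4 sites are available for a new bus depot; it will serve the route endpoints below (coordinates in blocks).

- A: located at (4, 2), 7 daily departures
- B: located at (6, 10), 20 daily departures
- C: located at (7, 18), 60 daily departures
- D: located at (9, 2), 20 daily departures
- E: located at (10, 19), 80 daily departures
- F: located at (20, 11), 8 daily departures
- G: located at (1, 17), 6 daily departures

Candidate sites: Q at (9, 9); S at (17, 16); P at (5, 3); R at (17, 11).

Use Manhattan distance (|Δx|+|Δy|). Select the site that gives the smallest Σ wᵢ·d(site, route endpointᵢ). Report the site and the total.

Q, total 2044 blocks

Total weighted distance at each candidate:
  Q (9, 9): total = 2044
  S (17, 16): total = 2655
  P (5, 3): total = 3266
  R (17, 11): total = 3110
Minimum is at Q with total 2044 blocks.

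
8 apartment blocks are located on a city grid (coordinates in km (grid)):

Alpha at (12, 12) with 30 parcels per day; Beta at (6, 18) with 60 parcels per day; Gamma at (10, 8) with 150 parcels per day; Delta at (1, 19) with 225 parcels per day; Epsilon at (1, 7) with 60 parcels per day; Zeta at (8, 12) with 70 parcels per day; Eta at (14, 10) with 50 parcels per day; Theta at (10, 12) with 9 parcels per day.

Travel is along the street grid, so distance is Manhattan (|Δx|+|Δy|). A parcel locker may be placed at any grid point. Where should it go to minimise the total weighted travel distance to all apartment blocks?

Manhattan distance separates: Σwᵢ(|x−xᵢ|+|y−yᵢ|) = Σwᵢ|x−xᵢ| + Σwᵢ|y−yᵢ|, so x and y are optimised independently as 1-D weighted medians.
Total weight W = 654; half = 327.
x-coordinate, sorted with cumulative weight:
  x=1 (Delta, w=225) cum 225
  x=1 (Epsilon, w=60) cum 285
  x=6 (Beta, w=60) cum 345  ← median
  x=8 (Zeta, w=70) cum 415
  x=10 (Gamma, w=150) cum 565
  x=10 (Theta, w=9) cum 574
  x=12 (Alpha, w=30) cum 604
  x=14 (Eta, w=50) cum 654
⇒ x* = 6
y-coordinate, sorted with cumulative weight:
  y=7 (Epsilon, w=60) cum 60
  y=8 (Gamma, w=150) cum 210
  y=10 (Eta, w=50) cum 260
  y=12 (Alpha, w=30) cum 290
  y=12 (Zeta, w=70) cum 360  ← median
  y=12 (Theta, w=9) cum 369
  y=18 (Beta, w=60) cum 429
  y=19 (Delta, w=225) cum 654
⇒ y* = 12

(6, 12)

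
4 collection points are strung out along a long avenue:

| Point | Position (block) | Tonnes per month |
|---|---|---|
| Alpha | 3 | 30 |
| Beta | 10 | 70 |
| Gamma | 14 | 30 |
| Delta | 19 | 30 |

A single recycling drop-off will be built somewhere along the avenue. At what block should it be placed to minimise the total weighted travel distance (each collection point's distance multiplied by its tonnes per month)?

x = 10

For a sum of weighted absolute distances on a line, the optimum is the weighted median (not the mean). Total weight W = 160; half-weight = 80.
Sort by position and accumulate weight:
  block 3 (Alpha, w=30) → cum 30
  block 10 (Beta, w=70) → cum 100  ≥ 80 → median here
  block 14 (Gamma, w=30) → cum 130
  block 19 (Delta, w=30) → cum 160
Optimal location: block 10.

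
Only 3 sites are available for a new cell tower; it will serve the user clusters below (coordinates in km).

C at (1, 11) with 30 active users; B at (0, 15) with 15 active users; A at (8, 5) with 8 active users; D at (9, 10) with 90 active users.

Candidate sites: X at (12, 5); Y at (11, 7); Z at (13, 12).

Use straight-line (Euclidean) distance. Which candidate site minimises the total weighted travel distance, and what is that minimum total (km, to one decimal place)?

Y, total 880.5 km

Total weighted distance at each candidate:
  X (12, 5): total = 1167.0
  Y (11, 7): total = 880.5
  Z (13, 12): total = 1032.7
Minimum is at Y with total 880.5 km.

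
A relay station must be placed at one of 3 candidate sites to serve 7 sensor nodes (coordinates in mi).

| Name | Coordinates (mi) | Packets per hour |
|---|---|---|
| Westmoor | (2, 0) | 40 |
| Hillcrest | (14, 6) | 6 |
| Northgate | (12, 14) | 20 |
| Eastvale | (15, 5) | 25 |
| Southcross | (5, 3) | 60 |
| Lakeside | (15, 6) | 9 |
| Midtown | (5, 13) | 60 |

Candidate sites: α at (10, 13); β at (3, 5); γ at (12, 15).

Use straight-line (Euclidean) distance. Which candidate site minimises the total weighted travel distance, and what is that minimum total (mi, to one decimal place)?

Total weighted distance at each candidate:
  α (10, 13): total = 1987.8
  β (3, 5): total = 1597.6
  γ (12, 15): total = 2413.2
Minimum is at β with total 1597.6 mi.

β, total 1597.6 mi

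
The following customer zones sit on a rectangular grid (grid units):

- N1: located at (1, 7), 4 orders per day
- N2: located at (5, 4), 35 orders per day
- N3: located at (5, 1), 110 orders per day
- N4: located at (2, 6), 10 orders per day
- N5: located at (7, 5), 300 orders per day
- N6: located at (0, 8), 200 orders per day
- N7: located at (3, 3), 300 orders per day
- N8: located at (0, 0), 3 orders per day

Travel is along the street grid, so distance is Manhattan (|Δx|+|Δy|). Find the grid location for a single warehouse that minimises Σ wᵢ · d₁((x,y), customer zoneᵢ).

Manhattan distance separates: Σwᵢ(|x−xᵢ|+|y−yᵢ|) = Σwᵢ|x−xᵢ| + Σwᵢ|y−yᵢ|, so x and y are optimised independently as 1-D weighted medians.
Total weight W = 962; half = 481.
x-coordinate, sorted with cumulative weight:
  x=0 (N6, w=200) cum 200
  x=0 (N8, w=3) cum 203
  x=1 (N1, w=4) cum 207
  x=2 (N4, w=10) cum 217
  x=3 (N7, w=300) cum 517  ← median
  x=5 (N2, w=35) cum 552
  x=5 (N3, w=110) cum 662
  x=7 (N5, w=300) cum 962
⇒ x* = 3
y-coordinate, sorted with cumulative weight:
  y=0 (N8, w=3) cum 3
  y=1 (N3, w=110) cum 113
  y=3 (N7, w=300) cum 413
  y=4 (N2, w=35) cum 448
  y=5 (N5, w=300) cum 748  ← median
  y=6 (N4, w=10) cum 758
  y=7 (N1, w=4) cum 762
  y=8 (N6, w=200) cum 962
⇒ y* = 5

(3, 5)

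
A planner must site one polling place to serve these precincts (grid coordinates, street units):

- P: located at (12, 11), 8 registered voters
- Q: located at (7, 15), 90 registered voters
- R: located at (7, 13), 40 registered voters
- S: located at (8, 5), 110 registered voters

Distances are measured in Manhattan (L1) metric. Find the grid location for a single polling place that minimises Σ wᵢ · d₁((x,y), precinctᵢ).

(7, 13)

Manhattan distance separates: Σwᵢ(|x−xᵢ|+|y−yᵢ|) = Σwᵢ|x−xᵢ| + Σwᵢ|y−yᵢ|, so x and y are optimised independently as 1-D weighted medians.
Total weight W = 248; half = 124.
x-coordinate, sorted with cumulative weight:
  x=7 (Q, w=90) cum 90
  x=7 (R, w=40) cum 130  ← median
  x=8 (S, w=110) cum 240
  x=12 (P, w=8) cum 248
⇒ x* = 7
y-coordinate, sorted with cumulative weight:
  y=5 (S, w=110) cum 110
  y=11 (P, w=8) cum 118
  y=13 (R, w=40) cum 158  ← median
  y=15 (Q, w=90) cum 248
⇒ y* = 13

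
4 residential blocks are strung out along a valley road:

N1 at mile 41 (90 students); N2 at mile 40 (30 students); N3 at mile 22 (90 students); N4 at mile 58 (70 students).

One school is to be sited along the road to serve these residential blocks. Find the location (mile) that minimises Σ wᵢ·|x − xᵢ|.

x = 41

For a sum of weighted absolute distances on a line, the optimum is the weighted median (not the mean). Total weight W = 280; half-weight = 140.
Sort by position and accumulate weight:
  mile 22 (N3, w=90) → cum 90
  mile 40 (N2, w=30) → cum 120
  mile 41 (N1, w=90) → cum 210  ≥ 140 → median here
  mile 58 (N4, w=70) → cum 280
Optimal location: mile 41.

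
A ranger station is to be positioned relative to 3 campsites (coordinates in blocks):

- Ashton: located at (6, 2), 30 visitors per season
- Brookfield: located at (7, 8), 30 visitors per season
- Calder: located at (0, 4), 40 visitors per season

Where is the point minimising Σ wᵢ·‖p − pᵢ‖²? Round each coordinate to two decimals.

The minimiser of Σwᵢ‖p−pᵢ‖² is the weighted centroid p* = (Σwᵢpᵢ)/(Σwᵢ).
Σwᵢ = 100.
Σwᵢxᵢ = 30·6 + 30·7 + 40·0 = 390.
Σwᵢyᵢ = 30·2 + 30·8 + 40·4 = 460.
x* = 390/100 = 3.90, y* = 460/100 = 4.60.

(3.90, 4.60)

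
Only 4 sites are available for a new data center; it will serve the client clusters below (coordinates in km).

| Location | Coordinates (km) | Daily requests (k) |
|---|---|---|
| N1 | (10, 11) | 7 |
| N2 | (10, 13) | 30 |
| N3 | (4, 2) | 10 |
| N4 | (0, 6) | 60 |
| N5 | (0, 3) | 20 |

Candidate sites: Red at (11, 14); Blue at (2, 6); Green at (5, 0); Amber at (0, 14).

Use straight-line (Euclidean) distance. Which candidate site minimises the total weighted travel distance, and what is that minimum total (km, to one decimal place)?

Total weighted distance at each candidate:
  Red (11, 14): total = 1330.7
  Blue (2, 6): total = 621.8
  Green (5, 0): total = 1110.0
  Amber (0, 14): total = 1201.1
Minimum is at Blue with total 621.8 km.

Blue, total 621.8 km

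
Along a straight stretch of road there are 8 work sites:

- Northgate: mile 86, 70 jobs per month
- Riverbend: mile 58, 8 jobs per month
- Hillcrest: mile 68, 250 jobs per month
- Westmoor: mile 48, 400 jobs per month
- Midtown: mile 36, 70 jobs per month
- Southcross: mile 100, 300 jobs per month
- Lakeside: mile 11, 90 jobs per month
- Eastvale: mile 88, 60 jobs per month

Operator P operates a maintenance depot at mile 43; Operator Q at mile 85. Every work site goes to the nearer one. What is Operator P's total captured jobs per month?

568

The indifferent point is the midpoint (43+85)/2 = 64; work sites left of it (closer to Operator P at 43) go to Operator P, those right go to Operator Q.
  Lakeside at 11 (w=90) → Operator P
  Midtown at 36 (w=70) → Operator P
  Westmoor at 48 (w=400) → Operator P
  Riverbend at 58 (w=8) → Operator P
  Hillcrest at 68 (w=250) → Operator Q
  Northgate at 86 (w=70) → Operator Q
  Eastvale at 88 (w=60) → Operator Q
  Southcross at 100 (w=300) → Operator Q
Operator P captures 568; Operator Q captures 680.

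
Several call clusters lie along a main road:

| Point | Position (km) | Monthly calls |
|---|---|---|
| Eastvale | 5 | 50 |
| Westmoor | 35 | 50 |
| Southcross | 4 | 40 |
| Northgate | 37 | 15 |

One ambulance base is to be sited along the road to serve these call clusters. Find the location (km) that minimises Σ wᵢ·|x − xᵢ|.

x = 5

For a sum of weighted absolute distances on a line, the optimum is the weighted median (not the mean). Total weight W = 155; half-weight = 77.5.
Sort by position and accumulate weight:
  km 4 (Southcross, w=40) → cum 40
  km 5 (Eastvale, w=50) → cum 90  ≥ 77.5 → median here
  km 35 (Westmoor, w=50) → cum 140
  km 37 (Northgate, w=15) → cum 155
Optimal location: km 5.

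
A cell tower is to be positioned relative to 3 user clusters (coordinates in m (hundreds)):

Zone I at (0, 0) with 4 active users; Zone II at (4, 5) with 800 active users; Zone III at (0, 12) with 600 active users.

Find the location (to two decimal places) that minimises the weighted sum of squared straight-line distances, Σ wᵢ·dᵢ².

The minimiser of Σwᵢ‖p−pᵢ‖² is the weighted centroid p* = (Σwᵢpᵢ)/(Σwᵢ).
Σwᵢ = 1404.
Σwᵢxᵢ = 4·0 + 800·4 + 600·0 = 3200.
Σwᵢyᵢ = 4·0 + 800·5 + 600·12 = 11200.
x* = 3200/1404 = 2.28, y* = 11200/1404 = 7.98.

(2.28, 7.98)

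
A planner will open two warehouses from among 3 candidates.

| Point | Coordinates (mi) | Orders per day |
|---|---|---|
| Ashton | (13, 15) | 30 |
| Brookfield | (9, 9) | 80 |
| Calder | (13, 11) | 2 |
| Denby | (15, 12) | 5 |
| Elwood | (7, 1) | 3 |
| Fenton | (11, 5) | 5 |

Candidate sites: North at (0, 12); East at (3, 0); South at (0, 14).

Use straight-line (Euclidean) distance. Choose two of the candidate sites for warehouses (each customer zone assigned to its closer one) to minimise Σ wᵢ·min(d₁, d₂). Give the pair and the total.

Evaluate every pair (each demand assigned to the nearer of the two):
  {North, East}: total = 1319.8
  {North, South}: total = 1355.5
  {East, South}: total = 1376.7
Best pair: {North, East} with total 1319.8.

{North, East}, total 1319.8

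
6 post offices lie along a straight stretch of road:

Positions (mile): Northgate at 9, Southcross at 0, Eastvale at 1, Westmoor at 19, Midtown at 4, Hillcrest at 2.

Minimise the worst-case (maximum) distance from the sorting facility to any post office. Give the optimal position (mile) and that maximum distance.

location 9.5, max distance 9.5

The 1-center on a line is the midpoint of the two extreme points: leftmost at 0, rightmost at 19.
Optimal location = (0 + 19)/2 = 9.5; maximum distance = (19 − 0)/2 = 9.5.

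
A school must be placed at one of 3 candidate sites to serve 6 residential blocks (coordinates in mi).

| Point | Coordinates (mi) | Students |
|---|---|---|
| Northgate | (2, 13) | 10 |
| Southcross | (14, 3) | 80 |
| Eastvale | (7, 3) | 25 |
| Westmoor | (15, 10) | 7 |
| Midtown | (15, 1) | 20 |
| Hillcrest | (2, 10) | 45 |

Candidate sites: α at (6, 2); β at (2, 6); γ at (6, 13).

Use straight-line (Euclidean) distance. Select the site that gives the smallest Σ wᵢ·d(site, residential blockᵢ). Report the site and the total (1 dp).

α, total 1465.3 mi

Total weighted distance at each candidate:
  α (6, 2): total = 1465.3
  β (2, 6): total = 1759.1
  γ (6, 13): total = 1907.2
Minimum is at α with total 1465.3 mi.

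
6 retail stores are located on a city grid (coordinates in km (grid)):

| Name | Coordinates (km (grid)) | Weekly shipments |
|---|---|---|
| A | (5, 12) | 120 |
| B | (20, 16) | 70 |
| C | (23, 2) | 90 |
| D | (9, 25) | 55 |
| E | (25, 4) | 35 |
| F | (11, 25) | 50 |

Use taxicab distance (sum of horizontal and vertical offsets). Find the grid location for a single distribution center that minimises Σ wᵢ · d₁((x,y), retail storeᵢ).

(11, 12)

Manhattan distance separates: Σwᵢ(|x−xᵢ|+|y−yᵢ|) = Σwᵢ|x−xᵢ| + Σwᵢ|y−yᵢ|, so x and y are optimised independently as 1-D weighted medians.
Total weight W = 420; half = 210.
x-coordinate, sorted with cumulative weight:
  x=5 (A, w=120) cum 120
  x=9 (D, w=55) cum 175
  x=11 (F, w=50) cum 225  ← median
  x=20 (B, w=70) cum 295
  x=23 (C, w=90) cum 385
  x=25 (E, w=35) cum 420
⇒ x* = 11
y-coordinate, sorted with cumulative weight:
  y=2 (C, w=90) cum 90
  y=4 (E, w=35) cum 125
  y=12 (A, w=120) cum 245  ← median
  y=16 (B, w=70) cum 315
  y=25 (D, w=55) cum 370
  y=25 (F, w=50) cum 420
⇒ y* = 12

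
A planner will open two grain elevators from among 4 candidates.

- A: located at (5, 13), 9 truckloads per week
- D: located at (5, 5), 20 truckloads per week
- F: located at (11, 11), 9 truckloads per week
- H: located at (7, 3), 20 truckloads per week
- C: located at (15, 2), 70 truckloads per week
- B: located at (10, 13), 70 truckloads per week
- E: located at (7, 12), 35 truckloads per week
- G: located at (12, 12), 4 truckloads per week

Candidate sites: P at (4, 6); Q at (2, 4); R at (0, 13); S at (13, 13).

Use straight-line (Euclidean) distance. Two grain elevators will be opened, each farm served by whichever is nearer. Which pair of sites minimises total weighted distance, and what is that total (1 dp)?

{P, S}, total 1413.4

Evaluate every pair (each demand assigned to the nearer of the two):
  {P, S}: total = 1413.4
  {Q, S}: total = 1473.9
  {R, S}: total = 1703.6
  {P, R}: total = 1975.0
  {P, Q}: total = 1993.7
  {Q, R}: total = 2227.2
Best pair: {P, S} with total 1413.4.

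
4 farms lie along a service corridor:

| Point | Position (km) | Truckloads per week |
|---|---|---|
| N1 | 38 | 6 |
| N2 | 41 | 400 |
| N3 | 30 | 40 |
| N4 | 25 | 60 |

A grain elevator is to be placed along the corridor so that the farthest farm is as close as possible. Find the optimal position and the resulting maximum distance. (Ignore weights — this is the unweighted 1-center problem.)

The 1-center on a line is the midpoint of the two extreme points: leftmost at 25, rightmost at 41.
Optimal location = (25 + 41)/2 = 33; maximum distance = (41 − 25)/2 = 8.

location 33, max distance 8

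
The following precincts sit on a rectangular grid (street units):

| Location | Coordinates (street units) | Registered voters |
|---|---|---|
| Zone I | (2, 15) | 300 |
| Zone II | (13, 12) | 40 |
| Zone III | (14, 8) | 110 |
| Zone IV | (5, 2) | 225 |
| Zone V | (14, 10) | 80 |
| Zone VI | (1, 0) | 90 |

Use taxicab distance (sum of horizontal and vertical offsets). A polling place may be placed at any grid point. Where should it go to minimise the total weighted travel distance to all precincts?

Manhattan distance separates: Σwᵢ(|x−xᵢ|+|y−yᵢ|) = Σwᵢ|x−xᵢ| + Σwᵢ|y−yᵢ|, so x and y are optimised independently as 1-D weighted medians.
Total weight W = 845; half = 422.5.
x-coordinate, sorted with cumulative weight:
  x=1 (Zone VI, w=90) cum 90
  x=2 (Zone I, w=300) cum 390
  x=5 (Zone IV, w=225) cum 615  ← median
  x=13 (Zone II, w=40) cum 655
  x=14 (Zone III, w=110) cum 765
  x=14 (Zone V, w=80) cum 845
⇒ x* = 5
y-coordinate, sorted with cumulative weight:
  y=0 (Zone VI, w=90) cum 90
  y=2 (Zone IV, w=225) cum 315
  y=8 (Zone III, w=110) cum 425  ← median
  y=10 (Zone V, w=80) cum 505
  y=12 (Zone II, w=40) cum 545
  y=15 (Zone I, w=300) cum 845
⇒ y* = 8

(5, 8)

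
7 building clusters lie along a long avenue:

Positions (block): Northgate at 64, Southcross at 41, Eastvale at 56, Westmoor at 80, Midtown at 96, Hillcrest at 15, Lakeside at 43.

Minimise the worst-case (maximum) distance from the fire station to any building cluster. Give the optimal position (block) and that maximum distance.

location 55.5, max distance 40.5

The 1-center on a line is the midpoint of the two extreme points: leftmost at 15, rightmost at 96.
Optimal location = (15 + 96)/2 = 55.5; maximum distance = (96 − 15)/2 = 40.5.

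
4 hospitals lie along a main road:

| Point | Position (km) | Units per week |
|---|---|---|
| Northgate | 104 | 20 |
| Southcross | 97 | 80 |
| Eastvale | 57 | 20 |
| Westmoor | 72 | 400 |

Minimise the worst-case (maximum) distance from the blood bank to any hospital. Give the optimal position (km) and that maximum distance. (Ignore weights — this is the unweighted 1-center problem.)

The 1-center on a line is the midpoint of the two extreme points: leftmost at 57, rightmost at 104.
Optimal location = (57 + 104)/2 = 80.5; maximum distance = (104 − 57)/2 = 23.5.

location 80.5, max distance 23.5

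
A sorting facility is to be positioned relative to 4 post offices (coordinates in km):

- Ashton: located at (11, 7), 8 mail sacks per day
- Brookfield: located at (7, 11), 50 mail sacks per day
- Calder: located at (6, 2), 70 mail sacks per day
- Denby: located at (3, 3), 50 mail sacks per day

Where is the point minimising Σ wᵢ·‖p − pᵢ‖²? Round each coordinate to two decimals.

The minimiser of Σwᵢ‖p−pᵢ‖² is the weighted centroid p* = (Σwᵢpᵢ)/(Σwᵢ).
Σwᵢ = 178.
Σwᵢxᵢ = 8·11 + 50·7 + 70·6 + 50·3 = 1008.
Σwᵢyᵢ = 8·7 + 50·11 + 70·2 + 50·3 = 896.
x* = 1008/178 = 5.66, y* = 896/178 = 5.03.

(5.66, 5.03)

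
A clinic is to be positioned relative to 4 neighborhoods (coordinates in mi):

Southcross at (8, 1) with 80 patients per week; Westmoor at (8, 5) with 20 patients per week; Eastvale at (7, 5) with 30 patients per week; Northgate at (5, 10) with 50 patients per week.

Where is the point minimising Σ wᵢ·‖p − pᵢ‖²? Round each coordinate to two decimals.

The minimiser of Σwᵢ‖p−pᵢ‖² is the weighted centroid p* = (Σwᵢpᵢ)/(Σwᵢ).
Σwᵢ = 180.
Σwᵢxᵢ = 80·8 + 20·8 + 30·7 + 50·5 = 1260.
Σwᵢyᵢ = 80·1 + 20·5 + 30·5 + 50·10 = 830.
x* = 1260/180 = 7.00, y* = 830/180 = 4.61.

(7.00, 4.61)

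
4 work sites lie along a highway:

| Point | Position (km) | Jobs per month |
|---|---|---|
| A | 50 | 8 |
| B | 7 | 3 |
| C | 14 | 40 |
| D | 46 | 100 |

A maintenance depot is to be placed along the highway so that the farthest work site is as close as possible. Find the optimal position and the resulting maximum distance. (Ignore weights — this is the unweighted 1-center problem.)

location 28.5, max distance 21.5

The 1-center on a line is the midpoint of the two extreme points: leftmost at 7, rightmost at 50.
Optimal location = (7 + 50)/2 = 28.5; maximum distance = (50 − 7)/2 = 21.5.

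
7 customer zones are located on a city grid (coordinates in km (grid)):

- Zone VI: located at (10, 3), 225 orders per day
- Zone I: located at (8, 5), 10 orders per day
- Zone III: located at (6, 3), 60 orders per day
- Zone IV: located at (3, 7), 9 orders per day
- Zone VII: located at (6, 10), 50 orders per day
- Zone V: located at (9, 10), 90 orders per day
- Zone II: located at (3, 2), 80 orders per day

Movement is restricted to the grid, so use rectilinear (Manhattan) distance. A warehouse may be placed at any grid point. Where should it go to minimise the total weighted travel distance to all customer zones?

Manhattan distance separates: Σwᵢ(|x−xᵢ|+|y−yᵢ|) = Σwᵢ|x−xᵢ| + Σwᵢ|y−yᵢ|, so x and y are optimised independently as 1-D weighted medians.
Total weight W = 524; half = 262.
x-coordinate, sorted with cumulative weight:
  x=3 (Zone IV, w=9) cum 9
  x=3 (Zone II, w=80) cum 89
  x=6 (Zone III, w=60) cum 149
  x=6 (Zone VII, w=50) cum 199
  x=8 (Zone I, w=10) cum 209
  x=9 (Zone V, w=90) cum 299  ← median
  x=10 (Zone VI, w=225) cum 524
⇒ x* = 9
y-coordinate, sorted with cumulative weight:
  y=2 (Zone II, w=80) cum 80
  y=3 (Zone VI, w=225) cum 305  ← median
  y=3 (Zone III, w=60) cum 365
  y=5 (Zone I, w=10) cum 375
  y=7 (Zone IV, w=9) cum 384
  y=10 (Zone VII, w=50) cum 434
  y=10 (Zone V, w=90) cum 524
⇒ y* = 3

(9, 3)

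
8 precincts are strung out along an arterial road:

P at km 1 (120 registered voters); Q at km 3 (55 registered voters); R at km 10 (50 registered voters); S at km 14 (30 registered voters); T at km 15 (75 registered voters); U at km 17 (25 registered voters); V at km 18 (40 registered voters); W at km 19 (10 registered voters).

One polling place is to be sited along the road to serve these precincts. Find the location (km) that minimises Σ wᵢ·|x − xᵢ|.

x = 10

For a sum of weighted absolute distances on a line, the optimum is the weighted median (not the mean). Total weight W = 405; half-weight = 202.5.
Sort by position and accumulate weight:
  km 1 (P, w=120) → cum 120
  km 3 (Q, w=55) → cum 175
  km 10 (R, w=50) → cum 225  ≥ 202.5 → median here
  km 14 (S, w=30) → cum 255
  km 15 (T, w=75) → cum 330
  km 17 (U, w=25) → cum 355
  km 18 (V, w=40) → cum 395
  km 19 (W, w=10) → cum 405
Optimal location: km 10.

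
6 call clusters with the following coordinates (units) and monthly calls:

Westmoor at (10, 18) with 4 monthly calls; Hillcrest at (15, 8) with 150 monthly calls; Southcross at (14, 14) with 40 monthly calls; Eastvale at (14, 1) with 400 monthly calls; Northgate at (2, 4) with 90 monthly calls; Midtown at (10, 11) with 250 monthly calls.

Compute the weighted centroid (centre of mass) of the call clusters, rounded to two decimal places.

(11.92, 5.72)

The minimiser of Σwᵢ‖p−pᵢ‖² is the weighted centroid p* = (Σwᵢpᵢ)/(Σwᵢ).
Σwᵢ = 934.
Σwᵢxᵢ = 4·10 + 150·15 + 40·14 + 400·14 + 90·2 + 250·10 = 11130.
Σwᵢyᵢ = 4·18 + 150·8 + 40·14 + 400·1 + 90·4 + 250·11 = 5342.
x* = 11130/934 = 11.92, y* = 5342/934 = 5.72.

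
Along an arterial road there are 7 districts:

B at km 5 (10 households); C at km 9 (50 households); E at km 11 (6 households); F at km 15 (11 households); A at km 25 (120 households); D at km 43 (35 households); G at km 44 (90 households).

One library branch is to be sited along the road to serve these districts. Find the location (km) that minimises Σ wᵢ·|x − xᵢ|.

x = 25

For a sum of weighted absolute distances on a line, the optimum is the weighted median (not the mean). Total weight W = 322; half-weight = 161.
Sort by position and accumulate weight:
  km 5 (B, w=10) → cum 10
  km 9 (C, w=50) → cum 60
  km 11 (E, w=6) → cum 66
  km 15 (F, w=11) → cum 77
  km 25 (A, w=120) → cum 197  ≥ 161 → median here
  km 43 (D, w=35) → cum 232
  km 44 (G, w=90) → cum 322
Optimal location: km 25.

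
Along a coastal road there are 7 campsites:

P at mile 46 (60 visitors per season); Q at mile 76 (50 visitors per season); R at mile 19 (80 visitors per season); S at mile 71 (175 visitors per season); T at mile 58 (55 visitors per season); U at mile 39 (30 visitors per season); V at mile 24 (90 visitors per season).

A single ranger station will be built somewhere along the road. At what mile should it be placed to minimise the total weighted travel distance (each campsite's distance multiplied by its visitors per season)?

x = 58

For a sum of weighted absolute distances on a line, the optimum is the weighted median (not the mean). Total weight W = 540; half-weight = 270.
Sort by position and accumulate weight:
  mile 19 (R, w=80) → cum 80
  mile 24 (V, w=90) → cum 170
  mile 39 (U, w=30) → cum 200
  mile 46 (P, w=60) → cum 260
  mile 58 (T, w=55) → cum 315  ≥ 270 → median here
  mile 71 (S, w=175) → cum 490
  mile 76 (Q, w=50) → cum 540
Optimal location: mile 58.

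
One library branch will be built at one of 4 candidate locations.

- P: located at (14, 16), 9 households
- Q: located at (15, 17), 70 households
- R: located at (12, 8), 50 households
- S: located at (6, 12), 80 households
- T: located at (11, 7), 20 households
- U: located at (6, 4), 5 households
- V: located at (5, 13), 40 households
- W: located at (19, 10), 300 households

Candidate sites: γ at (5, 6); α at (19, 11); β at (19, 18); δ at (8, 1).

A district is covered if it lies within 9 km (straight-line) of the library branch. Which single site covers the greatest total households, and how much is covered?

Coverage radius r = 9 km; a point is covered iff (Δx)²+(Δy)² ≤ 9² = 81.
  γ (5, 6): covers {R, S, T, U, V} → 195
  α (19, 11): covers {P, Q, R, T, W} → 449
  β (19, 18): covers {P, Q, W} → 379
  δ (8, 1): covers {R, T, U} → 75
Maximum coverage at α: 449 households.

α, covering 449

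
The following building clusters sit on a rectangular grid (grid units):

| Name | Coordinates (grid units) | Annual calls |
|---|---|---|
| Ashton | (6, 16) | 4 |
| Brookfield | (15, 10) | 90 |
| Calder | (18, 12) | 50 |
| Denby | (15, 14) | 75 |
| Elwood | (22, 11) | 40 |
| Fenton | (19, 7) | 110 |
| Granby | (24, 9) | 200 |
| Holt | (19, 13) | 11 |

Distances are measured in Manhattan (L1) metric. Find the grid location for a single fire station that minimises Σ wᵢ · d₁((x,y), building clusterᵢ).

Manhattan distance separates: Σwᵢ(|x−xᵢ|+|y−yᵢ|) = Σwᵢ|x−xᵢ| + Σwᵢ|y−yᵢ|, so x and y are optimised independently as 1-D weighted medians.
Total weight W = 580; half = 290.
x-coordinate, sorted with cumulative weight:
  x=6 (Ashton, w=4) cum 4
  x=15 (Brookfield, w=90) cum 94
  x=15 (Denby, w=75) cum 169
  x=18 (Calder, w=50) cum 219
  x=19 (Fenton, w=110) cum 329  ← median
  x=19 (Holt, w=11) cum 340
  x=22 (Elwood, w=40) cum 380
  x=24 (Granby, w=200) cum 580
⇒ x* = 19
y-coordinate, sorted with cumulative weight:
  y=7 (Fenton, w=110) cum 110
  y=9 (Granby, w=200) cum 310  ← median
  y=10 (Brookfield, w=90) cum 400
  y=11 (Elwood, w=40) cum 440
  y=12 (Calder, w=50) cum 490
  y=13 (Holt, w=11) cum 501
  y=14 (Denby, w=75) cum 576
  y=16 (Ashton, w=4) cum 580
⇒ y* = 9

(19, 9)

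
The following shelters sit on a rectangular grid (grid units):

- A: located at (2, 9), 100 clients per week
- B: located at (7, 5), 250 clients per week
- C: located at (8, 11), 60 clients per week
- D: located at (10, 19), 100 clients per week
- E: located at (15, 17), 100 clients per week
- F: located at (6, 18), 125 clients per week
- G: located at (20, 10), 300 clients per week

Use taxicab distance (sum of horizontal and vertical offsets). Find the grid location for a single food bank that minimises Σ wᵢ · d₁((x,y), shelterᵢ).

Manhattan distance separates: Σwᵢ(|x−xᵢ|+|y−yᵢ|) = Σwᵢ|x−xᵢ| + Σwᵢ|y−yᵢ|, so x and y are optimised independently as 1-D weighted medians.
Total weight W = 1035; half = 517.5.
x-coordinate, sorted with cumulative weight:
  x=2 (A, w=100) cum 100
  x=6 (F, w=125) cum 225
  x=7 (B, w=250) cum 475
  x=8 (C, w=60) cum 535  ← median
  x=10 (D, w=100) cum 635
  x=15 (E, w=100) cum 735
  x=20 (G, w=300) cum 1035
⇒ x* = 8
y-coordinate, sorted with cumulative weight:
  y=5 (B, w=250) cum 250
  y=9 (A, w=100) cum 350
  y=10 (G, w=300) cum 650  ← median
  y=11 (C, w=60) cum 710
  y=17 (E, w=100) cum 810
  y=18 (F, w=125) cum 935
  y=19 (D, w=100) cum 1035
⇒ y* = 10

(8, 10)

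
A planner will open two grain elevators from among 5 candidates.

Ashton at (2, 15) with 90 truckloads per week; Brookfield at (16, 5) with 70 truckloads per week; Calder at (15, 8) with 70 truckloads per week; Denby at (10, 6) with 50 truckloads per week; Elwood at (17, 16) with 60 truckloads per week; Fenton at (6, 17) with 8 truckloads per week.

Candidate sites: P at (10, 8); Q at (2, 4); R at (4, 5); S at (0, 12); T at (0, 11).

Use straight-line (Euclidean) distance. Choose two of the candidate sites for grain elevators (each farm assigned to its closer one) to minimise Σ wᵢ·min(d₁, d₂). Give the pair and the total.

{P, S}, total 1944.4

Evaluate every pair (each demand assigned to the nearer of the two):
  {P, S}: total = 1944.4
  {P, T}: total = 2027.8
  {P, R}: total = 2554.0
  {P, Q}: total = 2592.9
  {R, S}: total = 3351.0
  {R, T}: total = 3434.4
  {Q, S}: total = 3781.7
  {Q, T}: total = 3880.5
  {Q, R}: total = 3979.2
  {S, T}: total = 4260.8
Best pair: {P, S} with total 1944.4.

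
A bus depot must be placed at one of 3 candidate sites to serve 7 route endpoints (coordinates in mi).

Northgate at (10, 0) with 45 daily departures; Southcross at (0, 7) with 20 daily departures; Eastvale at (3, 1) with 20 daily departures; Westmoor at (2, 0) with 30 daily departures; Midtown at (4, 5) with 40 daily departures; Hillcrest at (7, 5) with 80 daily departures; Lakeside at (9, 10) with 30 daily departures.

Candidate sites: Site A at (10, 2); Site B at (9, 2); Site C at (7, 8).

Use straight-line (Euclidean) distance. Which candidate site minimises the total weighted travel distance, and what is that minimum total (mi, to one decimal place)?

Site B, total 1408.3 mi

Total weighted distance at each candidate:
  Site A (10, 2): total = 1552.0
  Site B (9, 2): total = 1408.3
  Site C (7, 8): total = 1464.7
Minimum is at Site B with total 1408.3 mi.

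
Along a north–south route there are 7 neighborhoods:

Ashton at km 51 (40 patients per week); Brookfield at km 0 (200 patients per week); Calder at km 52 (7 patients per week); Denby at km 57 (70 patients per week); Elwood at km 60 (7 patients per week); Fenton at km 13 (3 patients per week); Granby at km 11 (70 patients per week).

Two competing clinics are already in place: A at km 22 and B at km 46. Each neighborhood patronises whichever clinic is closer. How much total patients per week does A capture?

273

The indifferent point is the midpoint (22+46)/2 = 34; neighborhoods left of it (closer to A at 22) go to A, those right go to B.
  Brookfield at 0 (w=200) → A
  Granby at 11 (w=70) → A
  Fenton at 13 (w=3) → A
  Ashton at 51 (w=40) → B
  Calder at 52 (w=7) → B
  Denby at 57 (w=70) → B
  Elwood at 60 (w=7) → B
A captures 273; B captures 124.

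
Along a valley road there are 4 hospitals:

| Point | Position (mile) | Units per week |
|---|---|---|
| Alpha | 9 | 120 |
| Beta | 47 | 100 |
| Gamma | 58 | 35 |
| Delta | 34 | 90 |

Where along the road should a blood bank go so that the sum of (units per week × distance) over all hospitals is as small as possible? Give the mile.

For a sum of weighted absolute distances on a line, the optimum is the weighted median (not the mean). Total weight W = 345; half-weight = 172.5.
Sort by position and accumulate weight:
  mile 9 (Alpha, w=120) → cum 120
  mile 34 (Delta, w=90) → cum 210  ≥ 172.5 → median here
  mile 47 (Beta, w=100) → cum 310
  mile 58 (Gamma, w=35) → cum 345
Optimal location: mile 34.

x = 34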